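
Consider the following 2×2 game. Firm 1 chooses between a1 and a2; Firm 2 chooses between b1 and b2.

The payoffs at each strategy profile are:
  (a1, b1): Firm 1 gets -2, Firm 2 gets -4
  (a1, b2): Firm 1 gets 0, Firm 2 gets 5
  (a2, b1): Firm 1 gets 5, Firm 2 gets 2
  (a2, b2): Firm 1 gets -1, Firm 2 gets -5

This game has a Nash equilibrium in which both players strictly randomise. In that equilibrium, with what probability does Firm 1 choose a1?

7/16

Let p be the probability that Firm 1 plays a1. In a completely mixed equilibrium, Firm 2 must be indifferent between b1 and b2.
Firm 2's expected payoff from b1 is −4p + 2(1−p); from b2 it is 5p − 5(1−p).
Setting these equal: −6p + 2 = 10p − 5, so p = 7/16.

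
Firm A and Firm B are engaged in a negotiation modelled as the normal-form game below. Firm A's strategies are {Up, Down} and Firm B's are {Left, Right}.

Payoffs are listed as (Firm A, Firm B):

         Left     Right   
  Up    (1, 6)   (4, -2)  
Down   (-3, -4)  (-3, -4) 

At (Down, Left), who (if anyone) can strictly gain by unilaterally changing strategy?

Firm A at (Down, Left) earns -3; deviating to Up yields 1 — a strict improvement.
Firm B earns -4; deviating to Right yields -4 — not better.
Only Firm A has a strictly profitable deviation.

Firm A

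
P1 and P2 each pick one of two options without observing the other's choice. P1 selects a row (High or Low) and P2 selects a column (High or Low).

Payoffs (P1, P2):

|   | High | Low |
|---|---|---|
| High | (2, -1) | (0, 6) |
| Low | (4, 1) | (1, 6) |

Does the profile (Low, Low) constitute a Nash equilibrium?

At (Low, Low), P1 earns 1; switching to High would give 0, so P1 has no profitable deviation.
P2 earns 6; switching to High would give 1, so P2 has no profitable deviation.
Neither player can gain by a unilateral deviation, so this profile is a Nash equilibrium.

Yes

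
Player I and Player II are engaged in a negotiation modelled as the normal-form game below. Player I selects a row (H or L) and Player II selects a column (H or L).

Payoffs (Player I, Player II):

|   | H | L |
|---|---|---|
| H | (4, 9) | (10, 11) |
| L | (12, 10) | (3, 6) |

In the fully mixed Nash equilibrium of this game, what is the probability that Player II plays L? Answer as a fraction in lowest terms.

Let q be the probability that Player II plays H. In a completely mixed equilibrium, Player I must be indifferent between H and L.
Player I's expected payoff from H is 4q + 10(1−q); from L it is 12q + 3(1−q).
Setting these equal: −6q + 10 = 9q + 3, so q = 7/15.
Therefore Player II plays L with probability 1 − 7/15 = 8/15.

8/15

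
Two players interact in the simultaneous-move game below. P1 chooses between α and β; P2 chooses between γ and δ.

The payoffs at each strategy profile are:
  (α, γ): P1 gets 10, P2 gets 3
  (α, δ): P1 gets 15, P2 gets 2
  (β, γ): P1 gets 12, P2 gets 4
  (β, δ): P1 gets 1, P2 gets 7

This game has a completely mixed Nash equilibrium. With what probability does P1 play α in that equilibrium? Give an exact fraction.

3/4

Let r be the probability that P1 plays α. In a completely mixed equilibrium, P2 must be indifferent between γ and δ.
P2's expected payoff from γ is 3r + 4(1−r); from δ it is 2r + 7(1−r).
Setting these equal: −r + 4 = −5r + 7, so r = 3/4.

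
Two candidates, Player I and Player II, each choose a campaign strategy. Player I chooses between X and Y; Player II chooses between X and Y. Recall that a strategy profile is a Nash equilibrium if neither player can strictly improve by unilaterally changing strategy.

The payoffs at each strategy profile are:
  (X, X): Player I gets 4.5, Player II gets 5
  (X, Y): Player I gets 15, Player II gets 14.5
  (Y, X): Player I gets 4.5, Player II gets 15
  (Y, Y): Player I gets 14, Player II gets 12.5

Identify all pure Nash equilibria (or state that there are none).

(X, Y) and (Y, X)

(X, X): Player II prefers Y (14.5 > 5) — not an equilibrium.
(X, Y): Player I gets 15 ≥ 14 from Y, and Player II gets 14.5 ≥ 5 from X — Nash equilibrium.
(Y, X): Player I gets 4.5 ≥ 4.5 from X, and Player II gets 15 ≥ 12.5 from Y — Nash equilibrium.
(Y, Y): Player I prefers X (15 > 14); Player II prefers X (15 > 12.5) — not an equilibrium.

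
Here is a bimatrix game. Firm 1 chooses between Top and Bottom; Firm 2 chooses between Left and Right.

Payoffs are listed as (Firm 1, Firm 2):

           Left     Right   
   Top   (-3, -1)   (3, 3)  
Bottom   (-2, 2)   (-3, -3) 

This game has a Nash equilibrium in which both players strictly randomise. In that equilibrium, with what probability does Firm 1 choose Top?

5/9

Let r be the probability that Firm 1 plays Top. In a completely mixed equilibrium, Firm 2 must be indifferent between Left and Right.
Firm 2's expected payoff from Left is −r + 2(1−r); from Right it is 3r − 3(1−r).
Setting these equal: −3r + 2 = 6r − 3, so r = 5/9.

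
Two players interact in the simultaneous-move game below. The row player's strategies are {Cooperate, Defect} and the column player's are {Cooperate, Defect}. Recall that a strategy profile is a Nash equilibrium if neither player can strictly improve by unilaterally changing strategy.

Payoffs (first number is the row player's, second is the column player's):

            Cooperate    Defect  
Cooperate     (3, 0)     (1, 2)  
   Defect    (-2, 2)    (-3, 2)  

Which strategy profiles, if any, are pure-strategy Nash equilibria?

(Cooperate, Defect)

(Cooperate, Cooperate): the column player prefers Defect (2 > 0) — not an equilibrium.
(Cooperate, Defect): the row player gets 1 ≥ -3 from Defect, and the column player gets 2 ≥ 0 from Cooperate — Nash equilibrium.
(Defect, Cooperate): the row player prefers Cooperate (3 > -2) — not an equilibrium.
(Defect, Defect): the row player prefers Cooperate (1 > -3) — not an equilibrium.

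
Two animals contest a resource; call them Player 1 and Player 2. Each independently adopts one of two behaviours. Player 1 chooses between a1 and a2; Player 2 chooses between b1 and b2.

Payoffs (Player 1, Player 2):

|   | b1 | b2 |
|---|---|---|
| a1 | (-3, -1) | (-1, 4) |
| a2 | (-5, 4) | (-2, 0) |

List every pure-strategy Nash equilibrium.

(a1, b1): Player 2 prefers b2 (4 > -1) — not an equilibrium.
(a1, b2): Player 1 gets -1 ≥ -2 from a2, and Player 2 gets 4 ≥ -1 from b1 — Nash equilibrium.
(a2, b1): Player 1 prefers a1 (-3 > -5) — not an equilibrium.
(a2, b2): Player 1 prefers a1 (-1 > -2); Player 2 prefers b1 (4 > 0) — not an equilibrium.

(a1, b2)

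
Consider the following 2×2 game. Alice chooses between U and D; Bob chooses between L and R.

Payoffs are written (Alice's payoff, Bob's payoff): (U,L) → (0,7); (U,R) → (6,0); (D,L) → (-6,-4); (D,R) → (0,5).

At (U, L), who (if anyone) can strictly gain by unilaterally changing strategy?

Neither

Alice at (U, L) earns 0; deviating to D yields -6 — not better.
Bob earns 7; deviating to R yields 0 — not better.
Neither player can strictly improve; the profile is a Nash equilibrium.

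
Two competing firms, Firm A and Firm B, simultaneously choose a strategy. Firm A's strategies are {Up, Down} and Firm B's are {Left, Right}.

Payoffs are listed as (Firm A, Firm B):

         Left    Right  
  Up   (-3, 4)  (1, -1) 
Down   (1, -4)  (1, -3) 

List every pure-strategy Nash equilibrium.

(Up, Left): Firm A prefers Down (1 > -3) — not an equilibrium.
(Up, Right): Firm B prefers Left (4 > -1) — not an equilibrium.
(Down, Left): Firm B prefers Right (-3 > -4) — not an equilibrium.
(Down, Right): Firm A gets 1 ≥ 1 from Up, and Firm B gets -3 ≥ -4 from Left — Nash equilibrium.

(Down, Right)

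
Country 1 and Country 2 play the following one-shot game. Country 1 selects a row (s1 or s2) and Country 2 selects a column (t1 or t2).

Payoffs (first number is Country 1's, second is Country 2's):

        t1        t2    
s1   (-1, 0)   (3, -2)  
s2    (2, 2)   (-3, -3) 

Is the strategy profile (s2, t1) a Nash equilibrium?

Yes

At (s2, t1), Country 1 earns 2; switching to s1 would give -1, so Country 1 has no profitable deviation.
Country 2 earns 2; switching to t2 would give -3, so Country 2 has no profitable deviation.
Neither player can gain by a unilateral deviation, so this profile is a Nash equilibrium.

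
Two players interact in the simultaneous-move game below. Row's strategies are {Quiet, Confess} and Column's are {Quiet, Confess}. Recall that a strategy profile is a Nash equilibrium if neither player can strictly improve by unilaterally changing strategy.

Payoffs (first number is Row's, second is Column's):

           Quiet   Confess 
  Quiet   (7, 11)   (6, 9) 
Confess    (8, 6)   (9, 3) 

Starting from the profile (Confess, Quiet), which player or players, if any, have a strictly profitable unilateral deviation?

Row at (Confess, Quiet) earns 8; deviating to Quiet yields 7 — not better.
Column earns 6; deviating to Confess yields 3 — not better.
Neither player can strictly improve; the profile is a Nash equilibrium.

Neither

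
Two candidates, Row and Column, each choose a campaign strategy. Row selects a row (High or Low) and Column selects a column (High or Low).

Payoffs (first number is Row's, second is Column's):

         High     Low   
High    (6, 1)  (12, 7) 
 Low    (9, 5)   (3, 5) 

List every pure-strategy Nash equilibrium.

(High, High): Row prefers Low (9 > 6); Column prefers Low (7 > 1) — not an equilibrium.
(High, Low): Row gets 12 ≥ 3 from Low, and Column gets 7 ≥ 1 from High — Nash equilibrium.
(Low, High): Row gets 9 ≥ 6 from High, and Column gets 5 ≥ 5 from Low — Nash equilibrium.
(Low, Low): Row prefers High (12 > 3) — not an equilibrium.

(High, Low) and (Low, High)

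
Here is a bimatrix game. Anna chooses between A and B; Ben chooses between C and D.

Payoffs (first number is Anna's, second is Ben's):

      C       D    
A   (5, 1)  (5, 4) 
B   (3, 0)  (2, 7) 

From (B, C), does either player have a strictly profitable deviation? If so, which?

Anna at (B, C) earns 3; deviating to A yields 5 — a strict improvement.
Ben earns 0; deviating to D yields 7 — a strict improvement.
Both Anna and Ben have strictly profitable deviations.

Both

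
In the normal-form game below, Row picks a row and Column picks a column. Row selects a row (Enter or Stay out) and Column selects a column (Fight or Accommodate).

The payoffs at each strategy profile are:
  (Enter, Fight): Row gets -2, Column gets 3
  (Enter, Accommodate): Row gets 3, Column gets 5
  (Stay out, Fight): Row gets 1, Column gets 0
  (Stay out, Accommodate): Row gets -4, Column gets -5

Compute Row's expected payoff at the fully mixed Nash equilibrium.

-1/2

First find y, the probability Column plays Fight, from Row's indifference between Enter and Stay out: −2y + 3(1−y) = y − 4(1−y), giving y = 7/10.
Since Row is indifferent in equilibrium, Row's expected payoff equals the payoff from either row against (7/10, 3/10). Using Enter: −2(7/10) + 3(3/10) = -1/2.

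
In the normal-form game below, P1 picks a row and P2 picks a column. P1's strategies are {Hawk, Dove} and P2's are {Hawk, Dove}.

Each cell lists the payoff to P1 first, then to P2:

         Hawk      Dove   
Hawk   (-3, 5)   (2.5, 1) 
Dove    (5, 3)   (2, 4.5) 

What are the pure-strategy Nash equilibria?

(Hawk, Hawk): P1 prefers Dove (5 > -3) — not an equilibrium.
(Hawk, Dove): P2 prefers Hawk (5 > 1) — not an equilibrium.
(Dove, Hawk): P2 prefers Dove (4.5 > 3) — not an equilibrium.
(Dove, Dove): P1 prefers Hawk (2.5 > 2) — not an equilibrium.

none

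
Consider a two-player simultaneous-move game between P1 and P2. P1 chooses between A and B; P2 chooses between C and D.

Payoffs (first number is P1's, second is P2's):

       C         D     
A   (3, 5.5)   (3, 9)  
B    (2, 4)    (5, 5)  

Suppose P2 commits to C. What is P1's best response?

A

Against C, P1 earns 3 from A and 2 from B.
So A is the best response.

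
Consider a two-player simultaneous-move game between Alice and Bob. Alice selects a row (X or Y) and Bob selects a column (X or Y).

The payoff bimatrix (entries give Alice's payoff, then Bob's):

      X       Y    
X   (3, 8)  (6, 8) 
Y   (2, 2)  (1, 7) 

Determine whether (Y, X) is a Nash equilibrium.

No

At (Y, X), Alice earns 2; switching to X would give 3, so Alice would deviate.
Bob earns 2; switching to Y would give 7, so Bob would deviate.
Since at least one player can profitably deviate, this is not a Nash equilibrium.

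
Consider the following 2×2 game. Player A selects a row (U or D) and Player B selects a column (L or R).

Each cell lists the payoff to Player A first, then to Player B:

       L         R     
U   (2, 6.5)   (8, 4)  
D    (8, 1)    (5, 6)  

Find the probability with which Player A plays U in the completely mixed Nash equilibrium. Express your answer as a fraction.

Let x be the probability that Player A plays U. In a completely mixed equilibrium, Player B must be indifferent between L and R.
Player B's expected payoff from L is 6.5x + (1−x); from R it is 4x + 6(1−x).
Setting these equal: 5.5x + 1 = −2x + 6, so x = 2/3.

2/3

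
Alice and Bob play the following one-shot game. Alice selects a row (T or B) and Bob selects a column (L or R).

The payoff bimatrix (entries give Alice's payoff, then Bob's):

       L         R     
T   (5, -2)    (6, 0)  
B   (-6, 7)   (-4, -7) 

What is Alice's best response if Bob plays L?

T

Against L, Alice earns 5 from T and -6 from B.
So T is the best response.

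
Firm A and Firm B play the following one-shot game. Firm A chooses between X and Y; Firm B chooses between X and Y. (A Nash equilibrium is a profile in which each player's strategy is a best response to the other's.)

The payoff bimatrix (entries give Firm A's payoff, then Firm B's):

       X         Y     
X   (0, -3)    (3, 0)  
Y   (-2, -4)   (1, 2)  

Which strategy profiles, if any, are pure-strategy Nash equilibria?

(X, Y)

(X, X): Firm B prefers Y (0 > -3) — not an equilibrium.
(X, Y): Firm A gets 3 ≥ 1 from Y, and Firm B gets 0 ≥ -3 from X — Nash equilibrium.
(Y, X): Firm A prefers X (0 > -2); Firm B prefers Y (2 > -4) — not an equilibrium.
(Y, Y): Firm A prefers X (3 > 1) — not an equilibrium.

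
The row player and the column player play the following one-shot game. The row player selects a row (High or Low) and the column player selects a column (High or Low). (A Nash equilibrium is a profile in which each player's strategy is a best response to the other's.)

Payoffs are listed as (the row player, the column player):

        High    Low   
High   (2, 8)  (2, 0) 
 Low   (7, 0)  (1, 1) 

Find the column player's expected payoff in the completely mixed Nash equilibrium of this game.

8/9

First find x, the probability the row player plays High, from the column player's indifference between High and Low: 8x = (1−x), giving x = 1/9.
Since the column player is indifferent in equilibrium, the column player's expected payoff equals the payoff from either column against (1/9, 8/9). Using High: 8(1/9) = 8/9.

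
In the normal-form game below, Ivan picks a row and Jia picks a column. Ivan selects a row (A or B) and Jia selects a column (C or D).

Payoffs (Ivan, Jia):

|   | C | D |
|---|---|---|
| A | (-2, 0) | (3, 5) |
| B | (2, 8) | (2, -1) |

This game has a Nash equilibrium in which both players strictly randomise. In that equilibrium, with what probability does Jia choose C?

Let q be the probability that Jia plays C. In a completely mixed equilibrium, Ivan must be indifferent between A and B.
Ivan's expected payoff from A is −2q + 3(1−q); from B it is 2q + 2(1−q).
Setting these equal: −5q + 3 = 2, so q = 1/5.

1/5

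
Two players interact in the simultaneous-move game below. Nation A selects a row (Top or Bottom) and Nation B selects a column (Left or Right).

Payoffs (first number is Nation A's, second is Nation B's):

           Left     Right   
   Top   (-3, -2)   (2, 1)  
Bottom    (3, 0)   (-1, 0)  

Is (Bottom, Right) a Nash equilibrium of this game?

At (Bottom, Right), Nation A earns -1; switching to Top would give 2, so Nation A would deviate.
Nation B earns 0; switching to Left would give 0, so Nation B has no profitable deviation.
Since at least one player can profitably deviate, this is not a Nash equilibrium.

No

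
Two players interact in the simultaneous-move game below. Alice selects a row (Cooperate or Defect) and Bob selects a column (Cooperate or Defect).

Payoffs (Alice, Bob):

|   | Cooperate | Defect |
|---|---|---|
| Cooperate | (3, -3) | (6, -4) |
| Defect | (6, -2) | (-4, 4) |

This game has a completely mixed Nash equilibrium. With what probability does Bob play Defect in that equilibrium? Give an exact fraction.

Let c be the probability that Bob plays Cooperate. In a completely mixed equilibrium, Alice must be indifferent between Cooperate and Defect.
Alice's expected payoff from Cooperate is 3c + 6(1−c); from Defect it is 6c − 4(1−c).
Setting these equal: −3c + 6 = 10c − 4, so c = 10/13.
Therefore Bob plays Defect with probability 1 − 10/13 = 3/13.

3/13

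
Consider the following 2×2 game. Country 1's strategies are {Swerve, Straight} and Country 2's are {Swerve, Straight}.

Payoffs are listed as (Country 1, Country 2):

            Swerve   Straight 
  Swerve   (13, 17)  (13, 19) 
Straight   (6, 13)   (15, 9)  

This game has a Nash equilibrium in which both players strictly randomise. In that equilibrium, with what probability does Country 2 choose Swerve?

2/9

Let q be the probability that Country 2 plays Swerve. In a completely mixed equilibrium, Country 1 must be indifferent between Swerve and Straight.
Country 1's expected payoff from Swerve is 13q + 13(1−q); from Straight it is 6q + 15(1−q).
Setting these equal: 13 = −9q + 15, so q = 2/9.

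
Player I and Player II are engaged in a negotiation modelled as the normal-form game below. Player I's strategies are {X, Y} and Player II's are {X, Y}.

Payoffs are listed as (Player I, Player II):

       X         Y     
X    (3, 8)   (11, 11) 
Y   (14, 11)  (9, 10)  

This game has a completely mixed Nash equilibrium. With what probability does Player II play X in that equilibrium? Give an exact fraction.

Let c be the probability that Player II plays X. In a completely mixed equilibrium, Player I must be indifferent between X and Y.
Player I's expected payoff from X is 3c + 11(1−c); from Y it is 14c + 9(1−c).
Setting these equal: −8c + 11 = 5c + 9, so c = 2/13.

2/13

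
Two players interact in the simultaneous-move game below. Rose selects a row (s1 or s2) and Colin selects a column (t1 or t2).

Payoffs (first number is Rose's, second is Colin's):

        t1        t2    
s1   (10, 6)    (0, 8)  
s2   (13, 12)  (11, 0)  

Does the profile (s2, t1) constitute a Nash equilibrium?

At (s2, t1), Rose earns 13; switching to s1 would give 10, so Rose has no profitable deviation.
Colin earns 12; switching to t2 would give 0, so Colin has no profitable deviation.
Neither player can gain by a unilateral deviation, so this profile is a Nash equilibrium.

Yes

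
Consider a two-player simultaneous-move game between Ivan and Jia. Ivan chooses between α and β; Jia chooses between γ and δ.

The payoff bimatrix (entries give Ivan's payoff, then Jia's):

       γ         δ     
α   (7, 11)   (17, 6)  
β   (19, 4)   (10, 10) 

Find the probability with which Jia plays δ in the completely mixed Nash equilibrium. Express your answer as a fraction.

12/19

Let c be the probability that Jia plays γ. In a completely mixed equilibrium, Ivan must be indifferent between α and β.
Ivan's expected payoff from α is 7c + 17(1−c); from β it is 19c + 10(1−c).
Setting these equal: −10c + 17 = 9c + 10, so c = 7/19.
Therefore Jia plays δ with probability 1 − 7/19 = 12/19.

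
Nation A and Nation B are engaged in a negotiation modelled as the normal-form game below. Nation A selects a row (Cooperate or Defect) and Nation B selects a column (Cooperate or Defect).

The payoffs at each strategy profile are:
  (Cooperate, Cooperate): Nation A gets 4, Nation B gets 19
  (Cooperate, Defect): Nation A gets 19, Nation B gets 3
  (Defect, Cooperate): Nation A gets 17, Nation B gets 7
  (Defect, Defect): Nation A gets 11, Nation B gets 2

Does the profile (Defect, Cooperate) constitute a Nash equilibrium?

At (Defect, Cooperate), Nation A earns 17; switching to Cooperate would give 4, so Nation A has no profitable deviation.
Nation B earns 7; switching to Defect would give 2, so Nation B has no profitable deviation.
Neither player can gain by a unilateral deviation, so this profile is a Nash equilibrium.

Yes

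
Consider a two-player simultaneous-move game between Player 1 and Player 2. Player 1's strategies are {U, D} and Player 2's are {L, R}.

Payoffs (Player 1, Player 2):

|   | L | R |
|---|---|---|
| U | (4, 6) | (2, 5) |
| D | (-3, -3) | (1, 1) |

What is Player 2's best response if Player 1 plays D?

R

Against D, Player 2 earns -3 from L and 1 from R.
So R is the best response.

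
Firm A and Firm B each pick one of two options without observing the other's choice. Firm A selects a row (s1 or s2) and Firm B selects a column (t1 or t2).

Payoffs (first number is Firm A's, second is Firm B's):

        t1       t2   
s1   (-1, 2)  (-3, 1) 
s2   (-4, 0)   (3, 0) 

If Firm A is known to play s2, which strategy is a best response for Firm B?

Against s2, Firm B earns 0 from t1 and 0 from t2.
So either strategy is a best response.

either — both t1 and t2 are best responses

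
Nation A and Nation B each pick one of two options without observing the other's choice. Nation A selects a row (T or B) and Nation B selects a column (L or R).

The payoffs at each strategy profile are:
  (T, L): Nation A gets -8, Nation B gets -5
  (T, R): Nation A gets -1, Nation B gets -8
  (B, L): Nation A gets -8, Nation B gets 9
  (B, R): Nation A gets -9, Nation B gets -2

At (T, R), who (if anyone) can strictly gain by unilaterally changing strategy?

Nation A at (T, R) earns -1; deviating to B yields -9 — not better.
Nation B earns -8; deviating to L yields -5 — a strict improvement.
Only Nation B has a strictly profitable deviation.

Nation B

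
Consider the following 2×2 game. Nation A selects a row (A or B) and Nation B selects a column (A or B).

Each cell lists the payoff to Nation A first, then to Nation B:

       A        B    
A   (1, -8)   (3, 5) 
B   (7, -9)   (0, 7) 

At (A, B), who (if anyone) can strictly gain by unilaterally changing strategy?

Neither

Nation A at (A, B) earns 3; deviating to B yields 0 — not better.
Nation B earns 5; deviating to A yields -8 — not better.
Neither player can strictly improve; the profile is a Nash equilibrium.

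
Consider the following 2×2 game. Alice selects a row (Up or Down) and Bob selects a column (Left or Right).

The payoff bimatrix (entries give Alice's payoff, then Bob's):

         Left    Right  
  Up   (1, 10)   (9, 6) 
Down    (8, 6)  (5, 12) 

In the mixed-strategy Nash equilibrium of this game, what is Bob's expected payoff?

42/5

First find x, the probability Alice plays Up, from Bob's indifference between Left and Right: 10x + 6(1−x) = 6x + 12(1−x), giving x = 3/5.
Since Bob is indifferent in equilibrium, Bob's expected payoff equals the payoff from either column against (3/5, 2/5). Using Left: 10(3/5) + 6(2/5) = 42/5.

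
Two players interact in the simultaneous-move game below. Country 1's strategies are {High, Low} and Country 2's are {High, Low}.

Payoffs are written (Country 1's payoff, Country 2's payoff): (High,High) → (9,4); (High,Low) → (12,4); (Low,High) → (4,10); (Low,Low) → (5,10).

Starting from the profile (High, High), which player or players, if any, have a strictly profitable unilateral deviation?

Neither

Country 1 at (High, High) earns 9; deviating to Low yields 4 — not better.
Country 2 earns 4; deviating to Low yields 4 — not better.
Neither player can strictly improve; the profile is a Nash equilibrium.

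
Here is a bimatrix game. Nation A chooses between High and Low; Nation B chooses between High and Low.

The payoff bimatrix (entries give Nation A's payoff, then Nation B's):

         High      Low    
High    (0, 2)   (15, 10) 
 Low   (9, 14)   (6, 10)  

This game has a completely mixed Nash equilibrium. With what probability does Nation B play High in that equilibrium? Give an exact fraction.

Let c be the probability that Nation B plays High. In a completely mixed equilibrium, Nation A must be indifferent between High and Low.
Nation A's expected payoff from High is 15(1−c); from Low it is 9c + 6(1−c).
Setting these equal: −15c + 15 = 3c + 6, so c = 1/2.

1/2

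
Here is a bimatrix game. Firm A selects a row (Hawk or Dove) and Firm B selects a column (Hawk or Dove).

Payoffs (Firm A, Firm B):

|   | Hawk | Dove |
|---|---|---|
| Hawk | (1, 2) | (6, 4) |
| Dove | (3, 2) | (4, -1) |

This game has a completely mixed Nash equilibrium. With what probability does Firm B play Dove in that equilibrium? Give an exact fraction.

1/2

Let c be the probability that Firm B plays Hawk. In a completely mixed equilibrium, Firm A must be indifferent between Hawk and Dove.
Firm A's expected payoff from Hawk is c + 6(1−c); from Dove it is 3c + 4(1−c).
Setting these equal: −5c + 6 = −c + 4, so c = 1/2.
Therefore Firm B plays Dove with probability 1 − 1/2 = 1/2.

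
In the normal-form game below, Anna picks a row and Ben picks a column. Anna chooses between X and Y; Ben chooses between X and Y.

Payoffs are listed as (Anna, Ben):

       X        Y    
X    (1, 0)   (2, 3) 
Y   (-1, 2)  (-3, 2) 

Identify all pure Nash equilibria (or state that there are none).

(X, X): Ben prefers Y (3 > 0) — not an equilibrium.
(X, Y): Anna gets 2 ≥ -3 from Y, and Ben gets 3 ≥ 0 from X — Nash equilibrium.
(Y, X): Anna prefers X (1 > -1) — not an equilibrium.
(Y, Y): Anna prefers X (2 > -3) — not an equilibrium.

(X, Y)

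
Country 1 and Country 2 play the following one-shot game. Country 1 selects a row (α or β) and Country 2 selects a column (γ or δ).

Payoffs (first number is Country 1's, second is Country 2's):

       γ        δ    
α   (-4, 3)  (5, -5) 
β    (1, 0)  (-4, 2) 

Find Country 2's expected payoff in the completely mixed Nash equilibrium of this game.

First find p, the probability Country 1 plays α, from Country 2's indifference between γ and δ: 3p = −5p + 2(1−p), giving p = 1/5.
Since Country 2 is indifferent in equilibrium, Country 2's expected payoff equals the payoff from either column against (1/5, 4/5). Using γ: 3(1/5) = 3/5.

3/5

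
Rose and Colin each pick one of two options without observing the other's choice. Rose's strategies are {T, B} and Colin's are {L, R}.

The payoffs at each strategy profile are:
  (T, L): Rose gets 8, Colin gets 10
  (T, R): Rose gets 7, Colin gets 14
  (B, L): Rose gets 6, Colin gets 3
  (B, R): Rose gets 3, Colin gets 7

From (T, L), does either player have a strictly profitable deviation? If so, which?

Colin

Rose at (T, L) earns 8; deviating to B yields 6 — not better.
Colin earns 10; deviating to R yields 14 — a strict improvement.
Only Colin has a strictly profitable deviation.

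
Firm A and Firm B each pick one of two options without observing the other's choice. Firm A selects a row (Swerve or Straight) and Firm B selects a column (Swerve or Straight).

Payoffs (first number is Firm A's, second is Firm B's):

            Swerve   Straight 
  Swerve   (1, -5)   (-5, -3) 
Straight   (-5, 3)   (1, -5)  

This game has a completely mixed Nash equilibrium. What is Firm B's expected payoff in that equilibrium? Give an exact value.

First find x, the probability Firm A plays Swerve, from Firm B's indifference between Swerve and Straight: −5x + 3(1−x) = −3x − 5(1−x), giving x = 4/5.
Since Firm B is indifferent in equilibrium, Firm B's expected payoff equals the payoff from either column against (4/5, 1/5). Using Swerve: −5(4/5) + 3(1/5) = -17/5.

-17/5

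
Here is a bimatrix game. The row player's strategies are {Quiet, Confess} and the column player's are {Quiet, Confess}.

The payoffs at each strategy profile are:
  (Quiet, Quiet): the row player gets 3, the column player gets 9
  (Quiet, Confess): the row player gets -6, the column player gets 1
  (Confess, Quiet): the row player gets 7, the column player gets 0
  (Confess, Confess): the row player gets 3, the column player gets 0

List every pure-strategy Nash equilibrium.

(Confess, Quiet) and (Confess, Confess)

(Quiet, Quiet): the row player prefers Confess (7 > 3) — not an equilibrium.
(Quiet, Confess): the row player prefers Confess (3 > -6); the column player prefers Quiet (9 > 1) — not an equilibrium.
(Confess, Quiet): the row player gets 7 ≥ 3 from Quiet, and the column player gets 0 ≥ 0 from Confess — Nash equilibrium.
(Confess, Confess): the row player gets 3 ≥ -6 from Quiet, and the column player gets 0 ≥ 0 from Quiet — Nash equilibrium.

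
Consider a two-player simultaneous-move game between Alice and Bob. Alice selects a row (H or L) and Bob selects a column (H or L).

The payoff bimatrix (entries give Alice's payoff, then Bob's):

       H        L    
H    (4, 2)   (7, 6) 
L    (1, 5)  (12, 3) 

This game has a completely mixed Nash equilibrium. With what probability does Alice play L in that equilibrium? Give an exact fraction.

Let r be the probability that Alice plays H. In a completely mixed equilibrium, Bob must be indifferent between H and L.
Bob's expected payoff from H is 2r + 5(1−r); from L it is 6r + 3(1−r).
Setting these equal: −3r + 5 = 3r + 3, so r = 1/3.
Therefore Alice plays L with probability 1 − 1/3 = 2/3.

2/3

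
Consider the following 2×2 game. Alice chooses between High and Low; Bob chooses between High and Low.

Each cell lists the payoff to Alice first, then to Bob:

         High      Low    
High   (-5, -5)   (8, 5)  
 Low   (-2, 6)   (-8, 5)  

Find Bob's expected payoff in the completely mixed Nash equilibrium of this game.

First find p, the probability Alice plays High, from Bob's indifference between High and Low: −5p + 6(1−p) = 5p + 5(1−p), giving p = 1/11.
Since Bob is indifferent in equilibrium, Bob's expected payoff equals the payoff from either column against (1/11, 10/11). Using High: −5(1/11) + 6(10/11) = 5.

5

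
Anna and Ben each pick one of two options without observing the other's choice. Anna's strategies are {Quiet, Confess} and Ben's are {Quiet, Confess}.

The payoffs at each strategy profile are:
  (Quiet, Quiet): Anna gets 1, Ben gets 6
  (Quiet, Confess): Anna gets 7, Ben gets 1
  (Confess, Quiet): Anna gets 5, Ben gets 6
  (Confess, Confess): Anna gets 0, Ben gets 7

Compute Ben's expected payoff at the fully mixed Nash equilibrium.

First find x, the probability Anna plays Quiet, from Ben's indifference between Quiet and Confess: 6x + 6(1−x) = x + 7(1−x), giving x = 1/6.
Since Ben is indifferent in equilibrium, Ben's expected payoff equals the payoff from either column against (1/6, 5/6). Using Quiet: 6(1/6) + 6(5/6) = 6.

6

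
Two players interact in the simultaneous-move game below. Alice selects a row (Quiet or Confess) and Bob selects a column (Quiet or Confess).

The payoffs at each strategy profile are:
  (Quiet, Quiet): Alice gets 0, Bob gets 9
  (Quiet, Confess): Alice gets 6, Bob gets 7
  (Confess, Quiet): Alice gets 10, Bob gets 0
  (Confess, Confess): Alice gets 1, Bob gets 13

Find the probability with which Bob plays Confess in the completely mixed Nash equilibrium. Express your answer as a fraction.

Let y be the probability that Bob plays Quiet. In a completely mixed equilibrium, Alice must be indifferent between Quiet and Confess.
Alice's expected payoff from Quiet is 6(1−y); from Confess it is 10y + (1−y).
Setting these equal: −6y + 6 = 9y + 1, so y = 1/3.
Therefore Bob plays Confess with probability 1 − 1/3 = 2/3.

2/3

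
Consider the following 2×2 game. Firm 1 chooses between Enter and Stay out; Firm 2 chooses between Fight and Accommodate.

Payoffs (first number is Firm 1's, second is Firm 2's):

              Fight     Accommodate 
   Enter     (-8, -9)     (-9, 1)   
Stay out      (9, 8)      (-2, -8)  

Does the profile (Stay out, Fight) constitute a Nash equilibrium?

At (Stay out, Fight), Firm 1 earns 9; switching to Enter would give -8, so Firm 1 has no profitable deviation.
Firm 2 earns 8; switching to Accommodate would give -8, so Firm 2 has no profitable deviation.
Neither player can gain by a unilateral deviation, so this profile is a Nash equilibrium.

Yes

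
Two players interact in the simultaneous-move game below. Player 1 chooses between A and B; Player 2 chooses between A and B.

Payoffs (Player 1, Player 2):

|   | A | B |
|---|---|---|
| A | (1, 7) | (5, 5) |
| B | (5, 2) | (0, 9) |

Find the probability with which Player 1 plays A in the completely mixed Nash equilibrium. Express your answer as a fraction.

7/9

Let x be the probability that Player 1 plays A. In a completely mixed equilibrium, Player 2 must be indifferent between A and B.
Player 2's expected payoff from A is 7x + 2(1−x); from B it is 5x + 9(1−x).
Setting these equal: 5x + 2 = −4x + 9, so x = 7/9.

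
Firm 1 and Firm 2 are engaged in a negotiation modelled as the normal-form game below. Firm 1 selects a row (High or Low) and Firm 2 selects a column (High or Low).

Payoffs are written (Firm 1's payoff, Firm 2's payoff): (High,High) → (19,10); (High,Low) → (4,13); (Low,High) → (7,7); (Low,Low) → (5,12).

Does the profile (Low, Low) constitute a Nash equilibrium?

Yes

At (Low, Low), Firm 1 earns 5; switching to High would give 4, so Firm 1 has no profitable deviation.
Firm 2 earns 12; switching to High would give 7, so Firm 2 has no profitable deviation.
Neither player can gain by a unilateral deviation, so this profile is a Nash equilibrium.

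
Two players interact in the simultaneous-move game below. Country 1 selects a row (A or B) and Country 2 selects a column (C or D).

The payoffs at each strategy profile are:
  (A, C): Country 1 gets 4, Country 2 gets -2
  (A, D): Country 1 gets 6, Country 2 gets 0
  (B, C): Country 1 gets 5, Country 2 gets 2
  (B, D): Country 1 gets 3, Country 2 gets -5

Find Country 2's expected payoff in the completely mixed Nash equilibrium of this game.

First find x, the probability Country 1 plays A, from Country 2's indifference between C and D: −2x + 2(1−x) = −5(1−x), giving x = 7/9.
Since Country 2 is indifferent in equilibrium, Country 2's expected payoff equals the payoff from either column against (7/9, 2/9). Using C: −2(7/9) + 2(2/9) = -10/9.

-10/9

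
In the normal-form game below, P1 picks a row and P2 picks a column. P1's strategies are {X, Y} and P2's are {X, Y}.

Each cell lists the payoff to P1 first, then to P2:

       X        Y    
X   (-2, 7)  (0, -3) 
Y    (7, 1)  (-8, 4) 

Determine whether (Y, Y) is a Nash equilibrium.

No

At (Y, Y), P1 earns -8; switching to X would give 0, so P1 would deviate.
P2 earns 4; switching to X would give 1, so P2 has no profitable deviation.
Since at least one player can profitably deviate, this is not a Nash equilibrium.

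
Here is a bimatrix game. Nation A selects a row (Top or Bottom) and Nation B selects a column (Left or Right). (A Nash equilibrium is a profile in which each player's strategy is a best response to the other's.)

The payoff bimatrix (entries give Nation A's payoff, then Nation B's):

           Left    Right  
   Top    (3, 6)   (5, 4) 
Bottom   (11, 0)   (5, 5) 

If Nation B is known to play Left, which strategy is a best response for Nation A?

Against Left, Nation A earns 3 from Top and 11 from Bottom.
So Bottom is the best response.

Bottom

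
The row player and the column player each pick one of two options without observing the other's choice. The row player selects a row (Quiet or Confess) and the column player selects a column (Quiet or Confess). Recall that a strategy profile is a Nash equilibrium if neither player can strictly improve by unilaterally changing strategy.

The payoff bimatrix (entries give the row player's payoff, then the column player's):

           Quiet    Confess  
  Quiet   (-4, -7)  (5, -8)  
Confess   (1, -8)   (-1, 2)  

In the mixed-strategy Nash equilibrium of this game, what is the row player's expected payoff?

First find y, the probability the column player plays Quiet, from the row player's indifference between Quiet and Confess: −4y + 5(1−y) = y − (1−y), giving y = 6/11.
Since the row player is indifferent in equilibrium, the row player's expected payoff equals the payoff from either row against (6/11, 5/11). Using Quiet: −4(6/11) + 5(5/11) = 1/11.

1/11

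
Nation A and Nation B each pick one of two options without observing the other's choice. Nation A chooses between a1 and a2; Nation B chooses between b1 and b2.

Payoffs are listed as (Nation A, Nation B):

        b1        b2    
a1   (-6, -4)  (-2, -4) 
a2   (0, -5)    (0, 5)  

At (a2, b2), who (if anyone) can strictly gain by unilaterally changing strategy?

Neither

Nation A at (a2, b2) earns 0; deviating to a1 yields -2 — not better.
Nation B earns 5; deviating to b1 yields -5 — not better.
Neither player can strictly improve; the profile is a Nash equilibrium.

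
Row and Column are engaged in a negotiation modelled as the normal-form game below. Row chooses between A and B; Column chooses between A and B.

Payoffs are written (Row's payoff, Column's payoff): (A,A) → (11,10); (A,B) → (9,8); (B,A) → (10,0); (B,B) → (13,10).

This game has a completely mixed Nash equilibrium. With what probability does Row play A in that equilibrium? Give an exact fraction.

5/6

Let p be the probability that Row plays A. In a completely mixed equilibrium, Column must be indifferent between A and B.
Column's expected payoff from A is 10p; from B it is 8p + 10(1−p).
Setting these equal: 10p = −2p + 10, so p = 5/6.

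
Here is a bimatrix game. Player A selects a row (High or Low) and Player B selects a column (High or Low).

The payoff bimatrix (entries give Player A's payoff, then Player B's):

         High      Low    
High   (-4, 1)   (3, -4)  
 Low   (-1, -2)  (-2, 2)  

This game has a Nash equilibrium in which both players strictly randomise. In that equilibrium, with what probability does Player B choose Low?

Let q be the probability that Player B plays High. In a completely mixed equilibrium, Player A must be indifferent between High and Low.
Player A's expected payoff from High is −4q + 3(1−q); from Low it is −q − 2(1−q).
Setting these equal: −7q + 3 = q − 2, so q = 5/8.
Therefore Player B plays Low with probability 1 − 5/8 = 3/8.

3/8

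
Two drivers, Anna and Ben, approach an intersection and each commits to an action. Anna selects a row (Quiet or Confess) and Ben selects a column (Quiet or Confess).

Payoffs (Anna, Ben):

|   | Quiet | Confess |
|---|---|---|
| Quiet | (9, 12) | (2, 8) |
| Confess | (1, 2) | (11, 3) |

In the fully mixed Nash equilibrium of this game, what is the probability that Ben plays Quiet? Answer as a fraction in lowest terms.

9/17

Let y be the probability that Ben plays Quiet. In a completely mixed equilibrium, Anna must be indifferent between Quiet and Confess.
Anna's expected payoff from Quiet is 9y + 2(1−y); from Confess it is y + 11(1−y).
Setting these equal: 7y + 2 = −10y + 11, so y = 9/17.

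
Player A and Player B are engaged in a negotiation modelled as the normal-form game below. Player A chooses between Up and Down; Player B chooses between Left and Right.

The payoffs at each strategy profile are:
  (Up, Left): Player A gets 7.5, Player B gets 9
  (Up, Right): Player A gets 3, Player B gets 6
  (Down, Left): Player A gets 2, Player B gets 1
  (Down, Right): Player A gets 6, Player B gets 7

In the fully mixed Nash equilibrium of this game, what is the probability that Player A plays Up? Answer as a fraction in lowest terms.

Let x be the probability that Player A plays Up. In a completely mixed equilibrium, Player B must be indifferent between Left and Right.
Player B's expected payoff from Left is 9x + (1−x); from Right it is 6x + 7(1−x).
Setting these equal: 8x + 1 = −x + 7, so x = 2/3.

2/3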